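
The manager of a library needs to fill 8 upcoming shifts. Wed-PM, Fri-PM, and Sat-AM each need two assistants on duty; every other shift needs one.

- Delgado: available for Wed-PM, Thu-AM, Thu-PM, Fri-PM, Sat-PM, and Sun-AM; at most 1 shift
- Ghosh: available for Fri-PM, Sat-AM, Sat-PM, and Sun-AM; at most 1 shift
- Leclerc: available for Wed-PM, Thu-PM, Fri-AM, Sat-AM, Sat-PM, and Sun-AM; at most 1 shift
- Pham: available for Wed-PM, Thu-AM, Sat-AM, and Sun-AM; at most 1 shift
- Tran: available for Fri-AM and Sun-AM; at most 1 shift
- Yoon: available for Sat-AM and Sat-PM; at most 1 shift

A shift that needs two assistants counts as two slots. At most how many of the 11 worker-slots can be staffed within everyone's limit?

Total capacity across all assistants is 1+1+1+1+1+1 = 6, and 11 slots are needed, so at most 6 can be filled.
An assignment achieving 6: Wed-PM→Pham, Thu-AM→Delgado, Thu-PM→Leclerc, Fri-AM→Tran, Fri-PM→Ghosh, Sat-AM→Yoon.
Loads: Delgado 1/1, Ghosh 1/1, Leclerc 1/1, Pham 1/1, Tran 1/1, Yoon 1/1.

6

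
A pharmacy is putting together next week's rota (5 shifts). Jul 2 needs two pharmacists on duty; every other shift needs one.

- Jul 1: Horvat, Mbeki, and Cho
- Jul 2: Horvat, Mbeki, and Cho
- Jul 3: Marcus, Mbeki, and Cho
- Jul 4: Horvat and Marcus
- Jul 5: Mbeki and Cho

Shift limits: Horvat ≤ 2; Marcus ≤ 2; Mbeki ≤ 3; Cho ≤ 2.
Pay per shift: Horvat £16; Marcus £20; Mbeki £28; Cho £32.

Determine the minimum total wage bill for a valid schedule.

£128

Picking the cheapest available pharmacist for each shift independently would cost £124, but that ignores the shift limits.
An optimal schedule: Jul 1→Horvat, Jul 2→Horvat+Mbeki, Jul 3→Marcus, Jul 4→Marcus, Jul 5→Mbeki.
Total: 16 + 16 + 28 + 20 + 20 + 28 = £128.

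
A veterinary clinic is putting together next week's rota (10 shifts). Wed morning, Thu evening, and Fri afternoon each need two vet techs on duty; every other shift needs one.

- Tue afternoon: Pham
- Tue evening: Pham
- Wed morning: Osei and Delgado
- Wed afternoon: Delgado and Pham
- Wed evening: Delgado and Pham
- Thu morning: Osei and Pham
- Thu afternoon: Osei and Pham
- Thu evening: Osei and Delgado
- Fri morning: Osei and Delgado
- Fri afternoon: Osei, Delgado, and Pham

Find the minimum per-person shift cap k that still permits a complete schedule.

5

With 3 vet techs and 13 worker-slots to fill, someone must work at least ⌈13/3⌉ = 5 shifts, so k ≥ 5.
k = 5 works: Tue afternoon→Pham, Tue evening→Pham, Wed morning→Osei+Delgado, Wed afternoon→Delgado, Wed evening→Delgado, Thu morning→Osei, Thu afternoon→Osei, Thu evening→Osei+Delgado, Fri morning→Osei, Fri afternoon→Delgado+Pham.
Loads: Osei 5, Delgado 5, Pham 3 — all ≤ 5.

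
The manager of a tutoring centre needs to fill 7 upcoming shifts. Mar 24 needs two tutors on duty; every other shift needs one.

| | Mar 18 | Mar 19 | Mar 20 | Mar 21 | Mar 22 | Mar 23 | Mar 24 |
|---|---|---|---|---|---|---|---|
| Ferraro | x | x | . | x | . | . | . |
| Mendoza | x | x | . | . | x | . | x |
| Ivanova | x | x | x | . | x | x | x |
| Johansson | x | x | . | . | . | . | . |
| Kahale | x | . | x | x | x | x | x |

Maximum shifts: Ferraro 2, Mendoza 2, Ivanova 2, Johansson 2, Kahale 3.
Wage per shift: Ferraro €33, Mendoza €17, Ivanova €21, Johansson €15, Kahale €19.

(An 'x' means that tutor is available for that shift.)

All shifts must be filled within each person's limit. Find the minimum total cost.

Picking the cheapest available tutor for each shift independently would cost €140, but that ignores the shift limits.
An optimal schedule: Mar 18→Johansson, Mar 19→Johansson, Mar 20→Kahale, Mar 21→Kahale, Mar 22→Mendoza, Mar 23→Kahale, Mar 24→Mendoza+Ivanova.
Total: 15 + 15 + 19 + 19 + 17 + 19 + 17 + 21 = €142.

€142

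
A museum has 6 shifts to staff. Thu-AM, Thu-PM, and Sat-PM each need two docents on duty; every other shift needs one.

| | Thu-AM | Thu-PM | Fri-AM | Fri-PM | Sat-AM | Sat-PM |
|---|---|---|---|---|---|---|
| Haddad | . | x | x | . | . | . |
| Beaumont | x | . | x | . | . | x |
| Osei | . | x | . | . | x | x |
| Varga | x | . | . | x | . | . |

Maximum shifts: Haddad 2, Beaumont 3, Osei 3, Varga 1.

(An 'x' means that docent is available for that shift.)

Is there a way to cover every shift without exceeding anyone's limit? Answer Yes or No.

Total capacity is 9 and 9 slots are needed, so capacity alone doesn't rule it out.
Shifts {Thu-AM, Fri-PM} need 3 worker-slots in total, but the docents available for any of those shifts (Beaumont and Varga) can supply at most 2 among them. So no valid schedule exists.

No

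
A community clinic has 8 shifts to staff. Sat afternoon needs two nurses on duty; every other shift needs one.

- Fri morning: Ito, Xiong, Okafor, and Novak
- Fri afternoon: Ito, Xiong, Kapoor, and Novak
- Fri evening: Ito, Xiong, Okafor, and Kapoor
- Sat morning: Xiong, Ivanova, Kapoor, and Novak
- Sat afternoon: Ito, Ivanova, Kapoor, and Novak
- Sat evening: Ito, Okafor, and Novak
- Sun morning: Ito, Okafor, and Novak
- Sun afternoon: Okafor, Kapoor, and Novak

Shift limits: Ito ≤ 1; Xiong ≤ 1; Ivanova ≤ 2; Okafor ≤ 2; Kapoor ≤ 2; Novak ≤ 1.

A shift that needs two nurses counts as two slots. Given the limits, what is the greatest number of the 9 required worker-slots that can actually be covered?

9

Total capacity across all nurses is 1+1+2+2+2+1 = 9, and 9 slots are needed, so at most 9 can be filled.
An assignment achieving 9: Fri morning→Xiong, Fri afternoon→Kapoor, Fri evening→Kapoor, Sat morning→Ivanova, Sat afternoon→Ivanova+Novak, Sat evening→Ito, Sun morning→Okafor, Sun afternoon→Okafor.
Loads: Ito 1/1, Xiong 1/1, Ivanova 2/2, Okafor 2/2, Kapoor 2/2, Novak 1/1.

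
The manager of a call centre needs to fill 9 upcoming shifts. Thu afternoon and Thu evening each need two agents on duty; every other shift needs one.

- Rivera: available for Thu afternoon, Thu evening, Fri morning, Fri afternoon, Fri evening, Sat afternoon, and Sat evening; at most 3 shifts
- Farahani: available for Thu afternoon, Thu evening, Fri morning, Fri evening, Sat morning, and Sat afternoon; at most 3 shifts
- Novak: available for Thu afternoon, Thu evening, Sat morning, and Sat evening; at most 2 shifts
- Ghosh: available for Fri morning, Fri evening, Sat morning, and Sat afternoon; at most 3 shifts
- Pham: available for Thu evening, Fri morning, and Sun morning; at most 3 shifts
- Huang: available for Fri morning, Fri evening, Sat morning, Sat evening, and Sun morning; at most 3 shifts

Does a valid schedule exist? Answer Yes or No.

Yes

Fri afternoon can only be covered by Rivera, so that assignment is forced.
One valid schedule: Thu afternoon→Rivera+Farahani, Thu evening→Novak+Pham, Fri morning→Ghosh, Fri afternoon→Rivera, Fri evening→Farahani, Sat morning→Farahani, Sat afternoon→Rivera, Sat evening→Novak, Sun morning→Pham.
Loads: Rivera 3/3, Farahani 3/3, Novak 2/2, Ghosh 1/3, Pham 2/3, Huang 0/3 — all within limits.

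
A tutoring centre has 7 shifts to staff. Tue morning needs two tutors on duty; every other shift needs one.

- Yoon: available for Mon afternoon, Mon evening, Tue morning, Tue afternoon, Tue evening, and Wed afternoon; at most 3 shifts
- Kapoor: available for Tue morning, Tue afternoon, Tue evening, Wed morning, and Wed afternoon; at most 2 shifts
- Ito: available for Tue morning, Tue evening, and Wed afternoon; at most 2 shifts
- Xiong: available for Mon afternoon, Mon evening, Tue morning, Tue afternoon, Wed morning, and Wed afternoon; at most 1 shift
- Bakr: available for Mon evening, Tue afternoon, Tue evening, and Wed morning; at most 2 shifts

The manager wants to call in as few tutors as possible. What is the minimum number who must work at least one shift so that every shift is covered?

8 slots to fill and no one can take more than 3, so at least ⌈8/3⌉ = 3 tutors are needed.
Any 3 tutors together have capacity at most 3+2+2 = 7 < 8 slots, so 3 can never suffice.
Yoon, Kapoor, Ito, and Xiong alone can cover everything: Mon afternoon→Yoon, Mon evening→Yoon, Tue morning→Ito+Xiong, Tue afternoon→Yoon, Tue evening→Kapoor, Wed morning→Kapoor, Wed afternoon→Ito.

4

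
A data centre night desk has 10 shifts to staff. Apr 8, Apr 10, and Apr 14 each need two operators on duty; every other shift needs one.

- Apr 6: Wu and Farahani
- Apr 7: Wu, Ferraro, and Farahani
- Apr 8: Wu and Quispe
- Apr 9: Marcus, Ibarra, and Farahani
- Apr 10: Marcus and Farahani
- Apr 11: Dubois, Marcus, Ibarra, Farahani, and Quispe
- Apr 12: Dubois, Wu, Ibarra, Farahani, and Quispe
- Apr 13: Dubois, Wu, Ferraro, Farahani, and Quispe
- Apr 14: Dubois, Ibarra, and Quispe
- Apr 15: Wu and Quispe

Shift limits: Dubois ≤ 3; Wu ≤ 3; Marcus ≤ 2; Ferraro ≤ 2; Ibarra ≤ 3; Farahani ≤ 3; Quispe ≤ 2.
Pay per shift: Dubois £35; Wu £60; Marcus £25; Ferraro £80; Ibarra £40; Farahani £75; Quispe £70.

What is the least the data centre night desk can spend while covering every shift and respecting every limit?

£630

Apr 8 can only be covered by Wu and Quispe, so that assignment is forced.
Apr 10 can only be covered by Marcus and Farahani, so that assignment is forced.
Picking the cheapest available operator for each shift independently would cost £605, but that ignores the shift limits.
An optimal schedule: Apr 6→Wu, Apr 7→Wu, Apr 8→Wu+Quispe, Apr 9→Marcus, Apr 10→Marcus+Farahani, Apr 11→Dubois, Apr 12→Ibarra, Apr 13→Dubois, Apr 14→Dubois+Ibarra, Apr 15→Quispe.
Total: 60 + 60 + 60 + 70 + 25 + 25 + 75 + 35 + 40 + 35 + 35 + 40 + 70 = £630.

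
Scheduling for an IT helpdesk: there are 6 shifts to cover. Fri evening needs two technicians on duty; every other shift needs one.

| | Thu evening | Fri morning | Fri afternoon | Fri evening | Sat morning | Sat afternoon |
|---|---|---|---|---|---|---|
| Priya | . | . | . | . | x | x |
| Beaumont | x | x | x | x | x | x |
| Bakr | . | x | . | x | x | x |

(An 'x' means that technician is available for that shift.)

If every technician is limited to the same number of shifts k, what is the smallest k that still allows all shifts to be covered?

With 3 technicians and 7 worker-slots to fill, someone must work at least ⌈7/3⌉ = 3 shifts, so k ≥ 3.
k = 3 works: Thu evening→Beaumont, Fri morning→Bakr, Fri afternoon→Beaumont, Fri evening→Beaumont+Bakr, Sat morning→Priya, Sat afternoon→Priya.
Loads: Priya 2, Beaumont 3, Bakr 2 — all ≤ 3.

3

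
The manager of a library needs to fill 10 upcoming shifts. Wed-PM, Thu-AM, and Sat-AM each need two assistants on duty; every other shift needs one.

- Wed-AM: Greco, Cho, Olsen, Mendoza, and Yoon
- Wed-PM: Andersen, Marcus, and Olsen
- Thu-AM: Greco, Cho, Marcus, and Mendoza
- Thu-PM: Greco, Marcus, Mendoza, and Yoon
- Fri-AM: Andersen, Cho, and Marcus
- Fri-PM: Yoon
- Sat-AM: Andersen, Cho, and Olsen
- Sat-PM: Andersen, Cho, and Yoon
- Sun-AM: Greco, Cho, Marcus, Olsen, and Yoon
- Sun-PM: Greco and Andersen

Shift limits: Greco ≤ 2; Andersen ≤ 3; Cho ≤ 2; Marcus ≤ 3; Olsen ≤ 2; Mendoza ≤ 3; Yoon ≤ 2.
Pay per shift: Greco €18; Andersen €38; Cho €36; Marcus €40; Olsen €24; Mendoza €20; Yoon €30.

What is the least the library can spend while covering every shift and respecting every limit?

Fri-PM can only be covered by Yoon, so that assignment is forced.
Picking the cheapest available assistant for each shift independently would cost €328, but that ignores the shift limits.
An optimal schedule: Wed-AM→Mendoza, Wed-PM→Olsen+Andersen, Thu-AM→Greco+Mendoza, Thu-PM→Mendoza, Fri-AM→Cho, Fri-PM→Yoon, Sat-AM→Olsen+Cho, Sat-PM→Andersen, Sun-AM→Yoon, Sun-PM→Greco.
Total: 20 + 24 + 38 + 18 + 20 + 20 + 36 + 30 + 24 + 36 + 38 + 30 + 18 = €352.

€352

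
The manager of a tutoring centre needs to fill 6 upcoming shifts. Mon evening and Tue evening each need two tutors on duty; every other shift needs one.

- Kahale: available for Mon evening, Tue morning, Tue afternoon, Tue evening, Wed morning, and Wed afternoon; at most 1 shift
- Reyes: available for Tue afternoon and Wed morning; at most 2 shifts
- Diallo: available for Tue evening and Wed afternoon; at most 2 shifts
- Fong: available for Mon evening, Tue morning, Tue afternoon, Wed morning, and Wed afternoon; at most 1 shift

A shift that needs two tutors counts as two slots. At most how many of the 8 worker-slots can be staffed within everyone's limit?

Total capacity across all tutors is 1+2+2+1 = 6, and 8 slots are needed, so at most 6 can be filled.
An assignment achieving 6: Mon evening→Kahale+Fong, Tue afternoon→Reyes, Tue evening→Diallo, Wed morning→Reyes, Wed afternoon→Diallo.
Loads: Kahale 1/1, Reyes 2/2, Diallo 2/2, Fong 1/1.

6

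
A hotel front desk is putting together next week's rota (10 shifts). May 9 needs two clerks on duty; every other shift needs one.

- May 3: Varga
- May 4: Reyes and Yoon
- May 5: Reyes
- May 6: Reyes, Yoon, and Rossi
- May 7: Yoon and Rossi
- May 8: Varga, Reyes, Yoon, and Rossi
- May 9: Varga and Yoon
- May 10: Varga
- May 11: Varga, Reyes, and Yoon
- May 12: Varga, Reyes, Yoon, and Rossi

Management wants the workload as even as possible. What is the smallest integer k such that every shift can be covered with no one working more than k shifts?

With 4 clerks and 11 worker-slots to fill, someone must work at least ⌈11/4⌉ = 3 shifts, so k ≥ 3.
k = 3 works: May 3→Varga, May 4→Reyes, May 5→Reyes, May 6→Reyes, May 7→Yoon, May 8→Rossi, May 9→Varga+Yoon, May 10→Varga, May 11→Yoon, May 12→Rossi.
Loads: Varga 3, Reyes 3, Yoon 3, Rossi 2 — all ≤ 3.

3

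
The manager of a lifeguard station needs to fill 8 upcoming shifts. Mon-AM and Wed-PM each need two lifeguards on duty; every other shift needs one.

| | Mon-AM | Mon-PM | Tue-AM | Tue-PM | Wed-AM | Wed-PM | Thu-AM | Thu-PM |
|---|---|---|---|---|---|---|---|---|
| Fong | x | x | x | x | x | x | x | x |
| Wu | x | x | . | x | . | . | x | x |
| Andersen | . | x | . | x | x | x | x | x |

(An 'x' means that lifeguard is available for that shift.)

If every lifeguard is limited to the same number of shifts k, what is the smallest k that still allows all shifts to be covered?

4

With 3 lifeguards and 10 worker-slots to fill, someone must work at least ⌈10/3⌉ = 4 shifts, so k ≥ 4.
k = 4 works: Mon-AM→Fong+Wu, Mon-PM→Wu, Tue-AM→Fong, Tue-PM→Wu, Wed-AM→Fong, Wed-PM→Fong+Andersen, Thu-AM→Wu, Thu-PM→Andersen.
Loads: Fong 4, Wu 4, Andersen 2 — all ≤ 4.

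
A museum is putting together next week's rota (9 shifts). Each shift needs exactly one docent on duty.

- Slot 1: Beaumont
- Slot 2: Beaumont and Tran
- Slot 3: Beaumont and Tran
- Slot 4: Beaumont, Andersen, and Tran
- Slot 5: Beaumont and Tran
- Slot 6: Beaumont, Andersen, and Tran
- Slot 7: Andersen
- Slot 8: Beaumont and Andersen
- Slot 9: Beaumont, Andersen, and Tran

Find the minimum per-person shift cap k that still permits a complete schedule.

3

With 3 docents and 9 worker-slots to fill, someone must work at least ⌈9/3⌉ = 3 shifts, so k ≥ 3.
k = 3 works: Slot 1→Beaumont, Slot 2→Beaumont, Slot 3→Beaumont, Slot 4→Andersen, Slot 5→Tran, Slot 6→Tran, Slot 7→Andersen, Slot 8→Andersen, Slot 9→Tran.
Loads: Beaumont 3, Andersen 3, Tran 3 — all ≤ 3.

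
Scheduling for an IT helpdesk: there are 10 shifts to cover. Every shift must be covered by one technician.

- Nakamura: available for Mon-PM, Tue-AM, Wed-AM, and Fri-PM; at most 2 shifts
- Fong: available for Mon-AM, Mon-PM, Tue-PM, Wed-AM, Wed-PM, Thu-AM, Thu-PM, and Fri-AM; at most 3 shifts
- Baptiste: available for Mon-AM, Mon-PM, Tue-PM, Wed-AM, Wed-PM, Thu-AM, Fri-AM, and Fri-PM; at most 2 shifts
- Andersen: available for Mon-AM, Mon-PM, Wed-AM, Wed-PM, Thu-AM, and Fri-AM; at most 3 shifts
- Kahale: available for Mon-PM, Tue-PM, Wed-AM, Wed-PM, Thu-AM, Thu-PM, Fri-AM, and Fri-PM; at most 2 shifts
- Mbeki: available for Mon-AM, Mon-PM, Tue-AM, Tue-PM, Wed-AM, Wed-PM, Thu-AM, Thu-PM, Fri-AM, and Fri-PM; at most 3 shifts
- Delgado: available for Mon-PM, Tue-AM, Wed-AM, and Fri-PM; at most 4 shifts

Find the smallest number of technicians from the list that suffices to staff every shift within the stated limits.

3

10 slots to fill and no one can take more than 4, so at least ⌈10/4⌉ = 3 technicians are needed.
Fong, Andersen, and Delgado alone can cover everything: Mon-AM→Fong, Mon-PM→Delgado, Tue-AM→Delgado, Tue-PM→Fong, Wed-AM→Delgado, Wed-PM→Andersen, Thu-AM→Andersen, Thu-PM→Fong, Fri-AM→Andersen, Fri-PM→Delgado.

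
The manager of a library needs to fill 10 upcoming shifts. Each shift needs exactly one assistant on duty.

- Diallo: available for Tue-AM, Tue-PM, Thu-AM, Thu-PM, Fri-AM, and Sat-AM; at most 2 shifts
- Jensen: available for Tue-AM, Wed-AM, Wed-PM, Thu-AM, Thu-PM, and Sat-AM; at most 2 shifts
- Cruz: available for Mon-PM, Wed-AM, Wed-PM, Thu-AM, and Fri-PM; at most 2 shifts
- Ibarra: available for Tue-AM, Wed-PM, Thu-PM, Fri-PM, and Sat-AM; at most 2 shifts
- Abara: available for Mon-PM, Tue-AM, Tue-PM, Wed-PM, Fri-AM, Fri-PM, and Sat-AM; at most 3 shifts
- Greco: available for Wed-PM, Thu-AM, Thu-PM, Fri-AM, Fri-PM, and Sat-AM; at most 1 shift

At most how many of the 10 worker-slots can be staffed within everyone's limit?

Total capacity across all assistants is 2+2+2+2+3+1 = 12, and 10 slots are needed, so at most 10 can be filled.
An assignment achieving 10: Mon-PM→Cruz, Tue-AM→Jensen, Tue-PM→Diallo, Wed-AM→Jensen, Wed-PM→Abara, Thu-AM→Cruz, Thu-PM→Ibarra, Fri-AM→Diallo, Fri-PM→Ibarra, Sat-AM→Abara.
Loads: Diallo 2/2, Jensen 2/2, Cruz 2/2, Ibarra 2/2, Abara 2/3, Greco 0/1.

10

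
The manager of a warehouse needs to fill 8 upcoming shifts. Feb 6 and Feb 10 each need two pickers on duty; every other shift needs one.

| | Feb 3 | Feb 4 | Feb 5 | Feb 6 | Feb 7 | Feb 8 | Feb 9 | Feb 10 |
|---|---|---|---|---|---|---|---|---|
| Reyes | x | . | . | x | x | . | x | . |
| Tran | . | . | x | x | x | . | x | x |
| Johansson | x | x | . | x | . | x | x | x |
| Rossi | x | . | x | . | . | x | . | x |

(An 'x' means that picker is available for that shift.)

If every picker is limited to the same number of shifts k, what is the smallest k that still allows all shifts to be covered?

3

With 4 pickers and 10 worker-slots to fill, someone must work at least ⌈10/4⌉ = 3 shifts, so k ≥ 3.
k = 3 works: Feb 3→Reyes, Feb 4→Johansson, Feb 5→Tran, Feb 6→Reyes+Tran, Feb 7→Reyes, Feb 8→Johansson, Feb 9→Tran, Feb 10→Johansson+Rossi.
Loads: Reyes 3, Tran 3, Johansson 3, Rossi 1 — all ≤ 3.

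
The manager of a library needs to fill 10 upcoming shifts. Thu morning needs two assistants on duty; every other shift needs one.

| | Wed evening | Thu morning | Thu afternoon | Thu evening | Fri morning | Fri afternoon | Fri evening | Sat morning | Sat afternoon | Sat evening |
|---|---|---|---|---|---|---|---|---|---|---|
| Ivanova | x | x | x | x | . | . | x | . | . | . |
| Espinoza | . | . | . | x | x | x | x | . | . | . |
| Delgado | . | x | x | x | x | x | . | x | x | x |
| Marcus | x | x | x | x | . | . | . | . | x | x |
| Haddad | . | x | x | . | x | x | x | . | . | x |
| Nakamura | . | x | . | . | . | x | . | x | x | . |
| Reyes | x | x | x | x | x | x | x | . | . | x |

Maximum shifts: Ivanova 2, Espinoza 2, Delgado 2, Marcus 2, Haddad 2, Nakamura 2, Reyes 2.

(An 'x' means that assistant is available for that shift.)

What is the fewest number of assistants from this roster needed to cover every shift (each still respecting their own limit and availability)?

11 slots to fill and no one can take more than 2, so at least ⌈11/2⌉ = 6 assistants are needed.
Ivanova, Espinoza, Delgado, Marcus, Haddad, and Nakamura alone can cover everything: Wed evening→Ivanova, Thu morning→Haddad+Nakamura, Thu afternoon→Marcus, Thu evening→Espinoza, Fri morning→Espinoza, Fri afternoon→Haddad, Fri evening→Ivanova, Sat morning→Delgado, Sat afternoon→Delgado, Sat evening→Marcus.

6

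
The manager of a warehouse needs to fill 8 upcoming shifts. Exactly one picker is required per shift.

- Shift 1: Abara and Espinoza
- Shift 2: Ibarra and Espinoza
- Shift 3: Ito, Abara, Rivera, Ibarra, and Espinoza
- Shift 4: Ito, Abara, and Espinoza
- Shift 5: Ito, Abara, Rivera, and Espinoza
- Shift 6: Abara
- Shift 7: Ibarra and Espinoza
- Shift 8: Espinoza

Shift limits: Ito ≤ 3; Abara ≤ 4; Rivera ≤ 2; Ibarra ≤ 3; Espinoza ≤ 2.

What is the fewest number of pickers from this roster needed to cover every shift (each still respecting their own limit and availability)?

8 slots to fill and no one can take more than 4, so at least ⌈8/4⌉ = 2 pickers are needed.
Any 2 pickers together have capacity at most 4+3 = 7 < 8 slots, so 2 can never suffice.
Abara, Ibarra, and Espinoza alone can cover everything: Shift 1→Abara, Shift 2→Ibarra, Shift 3→Ibarra, Shift 4→Abara, Shift 5→Abara, Shift 6→Abara, Shift 7→Ibarra, Shift 8→Espinoza.

3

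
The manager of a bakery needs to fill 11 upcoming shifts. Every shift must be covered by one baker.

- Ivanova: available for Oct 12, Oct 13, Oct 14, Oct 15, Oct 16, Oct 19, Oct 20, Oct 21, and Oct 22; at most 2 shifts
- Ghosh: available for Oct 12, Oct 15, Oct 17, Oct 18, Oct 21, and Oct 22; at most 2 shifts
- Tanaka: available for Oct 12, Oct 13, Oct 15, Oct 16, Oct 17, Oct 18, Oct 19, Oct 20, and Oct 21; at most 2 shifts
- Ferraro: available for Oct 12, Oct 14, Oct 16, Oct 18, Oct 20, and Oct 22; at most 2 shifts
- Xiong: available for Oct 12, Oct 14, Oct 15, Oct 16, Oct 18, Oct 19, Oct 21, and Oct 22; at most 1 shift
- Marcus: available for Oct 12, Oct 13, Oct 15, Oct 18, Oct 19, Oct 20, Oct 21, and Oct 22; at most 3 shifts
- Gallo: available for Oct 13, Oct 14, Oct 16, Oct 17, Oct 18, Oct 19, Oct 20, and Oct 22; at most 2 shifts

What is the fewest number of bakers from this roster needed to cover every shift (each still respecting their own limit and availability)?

5

11 slots to fill and no one can take more than 3, so at least ⌈11/3⌉ = 4 bakers are needed.
Any 4 bakers together have capacity at most 3+2+2+2 = 9 < 11 slots, so 4 can never suffice.
Ivanova, Ghosh, Tanaka, Ferraro, and Marcus alone can cover everything: Oct 12→Marcus, Oct 13→Ivanova, Oct 14→Ivanova, Oct 15→Ghosh, Oct 16→Tanaka, Oct 17→Ghosh, Oct 18→Ferraro, Oct 19→Tanaka, Oct 20→Ferraro, Oct 21→Marcus, Oct 22→Marcus.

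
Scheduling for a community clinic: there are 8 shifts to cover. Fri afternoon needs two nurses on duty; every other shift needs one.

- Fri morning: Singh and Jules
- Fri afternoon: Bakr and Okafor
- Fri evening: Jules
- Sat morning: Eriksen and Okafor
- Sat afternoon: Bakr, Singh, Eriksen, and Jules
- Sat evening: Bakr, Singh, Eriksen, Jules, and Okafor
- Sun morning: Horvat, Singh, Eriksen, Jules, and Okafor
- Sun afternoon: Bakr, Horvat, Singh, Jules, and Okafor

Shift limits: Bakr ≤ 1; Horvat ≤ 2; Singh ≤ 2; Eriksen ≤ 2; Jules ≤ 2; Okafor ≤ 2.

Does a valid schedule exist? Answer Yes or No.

Yes

Fri afternoon can only be covered by Bakr and Okafor, so that assignment is forced.
Fri evening can only be covered by Jules, so that assignment is forced.
One valid schedule: Fri morning→Singh, Fri afternoon→Bakr+Okafor, Fri evening→Jules, Sat morning→Eriksen, Sat afternoon→Singh, Sat evening→Eriksen, Sun morning→Horvat, Sun afternoon→Horvat.
Loads: Bakr 1/1, Horvat 2/2, Singh 2/2, Eriksen 2/2, Jules 1/2, Okafor 1/2 — all within limits.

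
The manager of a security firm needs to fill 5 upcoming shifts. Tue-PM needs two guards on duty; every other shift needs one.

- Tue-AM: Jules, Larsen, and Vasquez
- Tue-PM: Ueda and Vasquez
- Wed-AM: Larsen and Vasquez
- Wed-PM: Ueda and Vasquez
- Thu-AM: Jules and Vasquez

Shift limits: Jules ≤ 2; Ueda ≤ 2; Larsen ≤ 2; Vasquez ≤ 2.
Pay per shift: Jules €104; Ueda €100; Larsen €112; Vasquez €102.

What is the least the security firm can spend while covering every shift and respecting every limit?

Tue-PM can only be covered by Ueda and Vasquez, so that assignment is forced.
Picking the cheapest available guard for each shift independently would cost €608, but that ignores the shift limits.
An optimal schedule: Tue-AM→Jules, Tue-PM→Ueda+Vasquez, Wed-AM→Vasquez, Wed-PM→Ueda, Thu-AM→Jules.
Total: 104 + 100 + 102 + 102 + 100 + 104 = €612.

€612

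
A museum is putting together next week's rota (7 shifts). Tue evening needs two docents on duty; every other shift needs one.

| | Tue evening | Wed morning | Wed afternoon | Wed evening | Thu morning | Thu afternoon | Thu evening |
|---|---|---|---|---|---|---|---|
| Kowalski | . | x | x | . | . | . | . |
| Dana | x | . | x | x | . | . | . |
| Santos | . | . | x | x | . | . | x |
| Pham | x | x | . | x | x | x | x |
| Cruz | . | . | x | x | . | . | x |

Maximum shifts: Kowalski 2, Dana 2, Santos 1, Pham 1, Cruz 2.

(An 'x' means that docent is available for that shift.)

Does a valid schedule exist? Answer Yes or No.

Total capacity is 8 and 8 slots are needed, so capacity alone doesn't rule it out.
Shifts {Tue evening, Thu morning} need 3 worker-slots in total, but the docents available for any of those shifts (Dana and Pham) can supply at most 2 among them. So no valid schedule exists.

No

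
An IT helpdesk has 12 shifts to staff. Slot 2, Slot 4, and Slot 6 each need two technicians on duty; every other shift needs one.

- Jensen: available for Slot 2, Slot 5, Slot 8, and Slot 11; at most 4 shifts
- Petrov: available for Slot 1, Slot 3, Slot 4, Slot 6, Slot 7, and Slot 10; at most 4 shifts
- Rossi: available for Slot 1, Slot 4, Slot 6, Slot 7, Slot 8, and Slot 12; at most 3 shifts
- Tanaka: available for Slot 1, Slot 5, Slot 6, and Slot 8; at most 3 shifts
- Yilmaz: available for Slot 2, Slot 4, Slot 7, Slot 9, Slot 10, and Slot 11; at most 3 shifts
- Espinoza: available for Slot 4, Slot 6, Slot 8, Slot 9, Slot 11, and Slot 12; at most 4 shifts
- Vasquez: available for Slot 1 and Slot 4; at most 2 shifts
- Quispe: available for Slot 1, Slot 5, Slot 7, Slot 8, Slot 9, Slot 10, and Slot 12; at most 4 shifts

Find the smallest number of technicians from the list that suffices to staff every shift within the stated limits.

15 slots to fill and no one can take more than 4, so at least ⌈15/4⌉ = 4 technicians are needed.
Jensen, Petrov, Yilmaz, and Espinoza alone can cover everything: Slot 1→Petrov, Slot 2→Jensen+Yilmaz, Slot 3→Petrov, Slot 4→Yilmaz+Espinoza, Slot 5→Jensen, Slot 6→Petrov+Espinoza, Slot 7→Petrov, Slot 8→Jensen, Slot 9→Espinoza, Slot 10→Yilmaz, Slot 11→Jensen, Slot 12→Espinoza.

4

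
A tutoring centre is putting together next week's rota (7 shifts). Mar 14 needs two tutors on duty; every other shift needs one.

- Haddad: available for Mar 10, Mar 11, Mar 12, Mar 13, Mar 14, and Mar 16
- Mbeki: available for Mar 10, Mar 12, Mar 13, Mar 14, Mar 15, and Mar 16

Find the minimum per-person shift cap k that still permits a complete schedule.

With 2 tutors and 8 worker-slots to fill, someone must work at least ⌈8/2⌉ = 4 shifts, so k ≥ 4.
k = 4 works: Mar 10→Haddad, Mar 11→Haddad, Mar 12→Haddad, Mar 13→Mbeki, Mar 14→Haddad+Mbeki, Mar 15→Mbeki, Mar 16→Mbeki.
Loads: Haddad 4, Mbeki 4 — all ≤ 4.

4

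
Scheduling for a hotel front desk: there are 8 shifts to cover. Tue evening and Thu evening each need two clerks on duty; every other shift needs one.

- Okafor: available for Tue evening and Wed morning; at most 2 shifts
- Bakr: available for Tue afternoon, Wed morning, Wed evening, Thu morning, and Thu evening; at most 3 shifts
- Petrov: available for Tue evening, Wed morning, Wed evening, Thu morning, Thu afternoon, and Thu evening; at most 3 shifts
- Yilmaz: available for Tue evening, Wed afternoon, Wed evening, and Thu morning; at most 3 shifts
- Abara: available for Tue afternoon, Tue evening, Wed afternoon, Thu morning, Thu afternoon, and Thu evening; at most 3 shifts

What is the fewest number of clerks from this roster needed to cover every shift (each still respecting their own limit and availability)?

4

10 slots to fill and no one can take more than 3, so at least ⌈10/3⌉ = 4 clerks are needed.
Okafor, Bakr, Petrov, and Yilmaz alone can cover everything: Tue afternoon→Bakr, Tue evening→Okafor+Petrov, Wed morning→Okafor, Wed afternoon→Yilmaz, Wed evening→Bakr, Thu morning→Yilmaz, Thu afternoon→Petrov, Thu evening→Bakr+Petrov.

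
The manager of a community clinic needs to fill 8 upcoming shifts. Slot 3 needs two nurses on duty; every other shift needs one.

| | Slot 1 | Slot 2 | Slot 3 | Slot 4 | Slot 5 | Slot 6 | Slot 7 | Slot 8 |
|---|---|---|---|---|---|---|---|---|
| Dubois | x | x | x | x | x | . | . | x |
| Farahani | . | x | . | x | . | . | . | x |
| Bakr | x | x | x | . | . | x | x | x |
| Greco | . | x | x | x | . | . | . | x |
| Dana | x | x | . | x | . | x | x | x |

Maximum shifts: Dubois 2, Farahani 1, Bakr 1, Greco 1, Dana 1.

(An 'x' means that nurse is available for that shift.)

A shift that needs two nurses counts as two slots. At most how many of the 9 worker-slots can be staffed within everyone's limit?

Total capacity across all nurses is 2+1+1+1+1 = 6, and 9 slots are needed, so at most 6 can be filled.
An assignment achieving 6: Slot 1→Dubois, Slot 3→Greco, Slot 4→Farahani, Slot 5→Dubois, Slot 6→Bakr, Slot 7→Dana.
Loads: Dubois 2/2, Farahani 1/1, Bakr 1/1, Greco 1/1, Dana 1/1.

6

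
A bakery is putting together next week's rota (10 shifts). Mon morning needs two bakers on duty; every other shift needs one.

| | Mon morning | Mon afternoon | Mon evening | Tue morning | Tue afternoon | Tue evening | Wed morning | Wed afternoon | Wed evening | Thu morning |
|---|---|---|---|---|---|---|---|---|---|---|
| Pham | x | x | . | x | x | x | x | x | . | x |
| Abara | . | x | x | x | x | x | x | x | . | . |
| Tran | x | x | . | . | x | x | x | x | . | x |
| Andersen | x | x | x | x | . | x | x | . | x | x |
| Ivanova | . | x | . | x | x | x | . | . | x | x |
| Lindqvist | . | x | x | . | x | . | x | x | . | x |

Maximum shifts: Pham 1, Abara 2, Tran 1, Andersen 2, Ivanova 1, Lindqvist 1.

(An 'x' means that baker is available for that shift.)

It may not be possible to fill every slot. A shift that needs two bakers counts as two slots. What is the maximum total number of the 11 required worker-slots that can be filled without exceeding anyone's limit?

Total capacity across all bakers is 1+2+1+2+1+1 = 8, and 11 slots are needed, so at most 8 can be filled.
An assignment achieving 8: Mon morning→Pham+Tran, Mon evening→Abara, Tue morning→Abara, Tue afternoon→Ivanova, Tue evening→Andersen, Wed afternoon→Lindqvist, Wed evening→Andersen.
Loads: Pham 1/1, Abara 2/2, Tran 1/1, Andersen 2/2, Ivanova 1/1, Lindqvist 1/1.

8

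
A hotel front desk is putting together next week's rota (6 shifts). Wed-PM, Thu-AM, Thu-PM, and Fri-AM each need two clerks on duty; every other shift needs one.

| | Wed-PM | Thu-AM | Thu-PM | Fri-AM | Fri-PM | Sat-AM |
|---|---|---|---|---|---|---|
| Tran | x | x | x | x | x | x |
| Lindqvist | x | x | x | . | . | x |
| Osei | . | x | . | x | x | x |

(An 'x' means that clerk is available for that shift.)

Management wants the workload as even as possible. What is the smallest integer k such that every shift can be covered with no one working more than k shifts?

4

With 3 clerks and 10 worker-slots to fill, someone must work at least ⌈10/3⌉ = 4 shifts, so k ≥ 4.
k = 4 works: Wed-PM→Tran+Lindqvist, Thu-AM→Lindqvist+Osei, Thu-PM→Tran+Lindqvist, Fri-AM→Tran+Osei, Fri-PM→Tran, Sat-AM→Lindqvist.
Loads: Tran 4, Lindqvist 4, Osei 2 — all ≤ 4.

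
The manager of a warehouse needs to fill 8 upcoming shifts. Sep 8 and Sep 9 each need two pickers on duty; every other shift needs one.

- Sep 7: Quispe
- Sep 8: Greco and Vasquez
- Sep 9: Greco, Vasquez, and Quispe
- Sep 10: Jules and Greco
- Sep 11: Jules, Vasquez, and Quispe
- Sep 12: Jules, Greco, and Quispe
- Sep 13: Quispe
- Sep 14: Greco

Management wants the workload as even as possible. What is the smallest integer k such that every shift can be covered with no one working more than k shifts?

With 4 pickers and 10 worker-slots to fill, someone must work at least ⌈10/4⌉ = 3 shifts, so k ≥ 3.
k = 3 works: Sep 7→Quispe, Sep 8→Greco+Vasquez, Sep 9→Greco+Vasquez, Sep 10→Jules, Sep 11→Jules, Sep 12→Jules, Sep 13→Quispe, Sep 14→Greco.
Loads: Jules 3, Greco 3, Vasquez 2, Quispe 2 — all ≤ 3.

3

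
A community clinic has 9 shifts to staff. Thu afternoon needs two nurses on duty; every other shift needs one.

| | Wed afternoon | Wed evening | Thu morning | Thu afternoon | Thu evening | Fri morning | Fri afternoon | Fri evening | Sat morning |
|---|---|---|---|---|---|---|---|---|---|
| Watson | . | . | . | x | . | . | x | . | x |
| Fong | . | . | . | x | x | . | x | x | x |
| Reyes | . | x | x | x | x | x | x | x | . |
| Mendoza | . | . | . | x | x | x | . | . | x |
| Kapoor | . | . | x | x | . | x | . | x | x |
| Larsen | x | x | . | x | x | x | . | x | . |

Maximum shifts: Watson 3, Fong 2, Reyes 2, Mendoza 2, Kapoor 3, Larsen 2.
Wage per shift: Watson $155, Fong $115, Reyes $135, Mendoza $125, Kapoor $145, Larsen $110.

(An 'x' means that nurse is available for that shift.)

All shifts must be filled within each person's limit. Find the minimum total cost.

Wed afternoon can only be covered by Larsen, so that assignment is forced.
Picking the cheapest available nurse for each shift independently would cost $1140, but that ignores the shift limits.
An optimal schedule: Wed afternoon→Larsen, Wed evening→Larsen, Thu morning→Reyes, Thu afternoon→Mendoza+Kapoor, Thu evening→Fong, Fri morning→Mendoza, Fri afternoon→Fong, Fri evening→Reyes, Sat morning→Kapoor.
Total: 110 + 110 + 135 + 125 + 145 + 115 + 125 + 115 + 135 + 145 = $1260.

$1260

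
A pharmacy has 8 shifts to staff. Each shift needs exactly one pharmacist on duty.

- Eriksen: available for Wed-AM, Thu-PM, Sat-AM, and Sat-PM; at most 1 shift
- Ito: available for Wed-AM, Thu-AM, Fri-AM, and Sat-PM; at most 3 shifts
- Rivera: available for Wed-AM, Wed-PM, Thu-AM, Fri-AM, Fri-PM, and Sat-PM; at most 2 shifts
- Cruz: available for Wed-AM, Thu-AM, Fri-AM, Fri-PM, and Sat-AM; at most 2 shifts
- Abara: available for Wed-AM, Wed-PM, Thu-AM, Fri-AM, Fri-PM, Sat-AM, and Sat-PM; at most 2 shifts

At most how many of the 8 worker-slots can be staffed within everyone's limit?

8

Total capacity across all pharmacists is 1+3+2+2+2 = 10, and 8 slots are needed, so at most 8 can be filled.
An assignment achieving 8: Wed-AM→Cruz, Wed-PM→Rivera, Thu-AM→Ito, Thu-PM→Eriksen, Fri-AM→Ito, Fri-PM→Rivera, Sat-AM→Cruz, Sat-PM→Ito.
Loads: Eriksen 1/1, Ito 3/3, Rivera 2/2, Cruz 2/2, Abara 0/2.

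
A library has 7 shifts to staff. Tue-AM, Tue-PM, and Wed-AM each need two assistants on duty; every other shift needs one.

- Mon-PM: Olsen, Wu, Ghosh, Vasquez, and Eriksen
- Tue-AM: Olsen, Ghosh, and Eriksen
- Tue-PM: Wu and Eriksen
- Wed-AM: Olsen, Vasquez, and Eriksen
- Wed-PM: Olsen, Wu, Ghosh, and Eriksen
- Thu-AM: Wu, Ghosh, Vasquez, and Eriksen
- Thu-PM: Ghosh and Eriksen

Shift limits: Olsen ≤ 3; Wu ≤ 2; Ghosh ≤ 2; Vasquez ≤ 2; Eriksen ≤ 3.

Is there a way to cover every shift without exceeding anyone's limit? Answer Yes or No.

Tue-PM can only be covered by Wu and Eriksen, so that assignment is forced.
One valid schedule: Mon-PM→Vasquez, Tue-AM→Olsen+Ghosh, Tue-PM→Wu+Eriksen, Wed-AM→Olsen+Vasquez, Wed-PM→Olsen, Thu-AM→Wu, Thu-PM→Ghosh.
Loads: Olsen 3/3, Wu 2/2, Ghosh 2/2, Vasquez 2/2, Eriksen 1/3 — all within limits.

Yes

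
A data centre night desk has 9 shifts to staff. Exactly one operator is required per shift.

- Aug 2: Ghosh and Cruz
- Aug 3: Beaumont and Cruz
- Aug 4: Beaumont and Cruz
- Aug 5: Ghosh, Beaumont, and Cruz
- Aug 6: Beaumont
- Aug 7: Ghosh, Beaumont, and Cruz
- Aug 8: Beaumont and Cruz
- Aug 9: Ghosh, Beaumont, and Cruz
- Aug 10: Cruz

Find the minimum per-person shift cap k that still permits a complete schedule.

3

With 3 operators and 9 worker-slots to fill, someone must work at least ⌈9/3⌉ = 3 shifts, so k ≥ 3.
k = 3 works: Aug 2→Ghosh, Aug 3→Beaumont, Aug 4→Beaumont, Aug 5→Ghosh, Aug 6→Beaumont, Aug 7→Ghosh, Aug 8→Cruz, Aug 9→Cruz, Aug 10→Cruz.
Loads: Ghosh 3, Beaumont 3, Cruz 3 — all ≤ 3.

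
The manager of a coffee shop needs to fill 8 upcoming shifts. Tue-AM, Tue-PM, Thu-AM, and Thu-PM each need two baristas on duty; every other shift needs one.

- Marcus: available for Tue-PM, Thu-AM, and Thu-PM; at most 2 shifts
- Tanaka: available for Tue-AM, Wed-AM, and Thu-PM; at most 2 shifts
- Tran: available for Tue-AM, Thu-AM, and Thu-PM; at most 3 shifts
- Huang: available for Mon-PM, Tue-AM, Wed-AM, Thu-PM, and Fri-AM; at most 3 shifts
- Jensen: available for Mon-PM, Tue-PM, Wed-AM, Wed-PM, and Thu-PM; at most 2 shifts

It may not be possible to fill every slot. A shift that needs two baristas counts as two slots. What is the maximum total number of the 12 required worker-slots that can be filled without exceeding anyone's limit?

Total capacity across all baristas is 2+2+3+3+2 = 12, and 12 slots are needed, so at most 12 can be filled.
An assignment achieving 12: Mon-PM→Huang, Tue-AM→Tanaka+Tran, Tue-PM→Marcus+Jensen, Wed-AM→Tanaka, Wed-PM→Jensen, Thu-AM→Marcus+Tran, Thu-PM→Tran+Huang, Fri-AM→Huang.
Loads: Marcus 2/2, Tanaka 2/2, Tran 3/3, Huang 3/3, Jensen 2/2.

12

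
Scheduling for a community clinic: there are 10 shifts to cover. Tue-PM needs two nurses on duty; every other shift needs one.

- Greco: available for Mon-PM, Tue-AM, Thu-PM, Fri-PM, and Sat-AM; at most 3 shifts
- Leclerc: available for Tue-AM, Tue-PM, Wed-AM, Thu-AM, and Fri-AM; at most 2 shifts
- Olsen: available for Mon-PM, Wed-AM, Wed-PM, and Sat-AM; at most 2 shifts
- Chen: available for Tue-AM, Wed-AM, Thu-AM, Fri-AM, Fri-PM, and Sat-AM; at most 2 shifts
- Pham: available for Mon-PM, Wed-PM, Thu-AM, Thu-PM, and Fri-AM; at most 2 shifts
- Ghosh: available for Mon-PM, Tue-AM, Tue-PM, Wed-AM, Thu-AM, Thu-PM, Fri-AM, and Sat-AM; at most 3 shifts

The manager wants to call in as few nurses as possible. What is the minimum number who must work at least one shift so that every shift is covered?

5

11 slots to fill and no one can take more than 3, so at least ⌈11/3⌉ = 4 nurses are needed.
Any 4 nurses together have capacity at most 3+3+2+2 = 10 < 11 slots, so 4 can never suffice.
Greco, Leclerc, Olsen, Chen, and Ghosh alone can cover everything: Mon-PM→Greco, Tue-AM→Chen, Tue-PM→Leclerc+Ghosh, Wed-AM→Olsen, Wed-PM→Olsen, Thu-AM→Leclerc, Thu-PM→Greco, Fri-AM→Chen, Fri-PM→Greco, Sat-AM→Ghosh.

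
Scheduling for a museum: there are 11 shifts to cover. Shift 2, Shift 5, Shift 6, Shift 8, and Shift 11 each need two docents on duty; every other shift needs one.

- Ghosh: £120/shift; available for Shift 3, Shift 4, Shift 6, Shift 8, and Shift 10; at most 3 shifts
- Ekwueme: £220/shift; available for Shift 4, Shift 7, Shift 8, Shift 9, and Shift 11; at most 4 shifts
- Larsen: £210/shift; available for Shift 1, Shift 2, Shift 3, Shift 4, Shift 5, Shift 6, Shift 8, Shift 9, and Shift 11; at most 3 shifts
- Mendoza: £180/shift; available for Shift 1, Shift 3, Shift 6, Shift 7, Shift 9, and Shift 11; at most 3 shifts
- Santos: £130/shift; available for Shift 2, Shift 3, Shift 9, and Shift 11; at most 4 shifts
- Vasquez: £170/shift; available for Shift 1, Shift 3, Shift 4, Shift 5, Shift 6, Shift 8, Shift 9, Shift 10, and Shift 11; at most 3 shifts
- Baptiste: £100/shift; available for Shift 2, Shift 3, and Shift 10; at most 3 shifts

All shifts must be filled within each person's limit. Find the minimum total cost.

Shift 5 can only be covered by Larsen and Vasquez, so that assignment is forced.
Picking the cheapest available docent for each shift independently would cost £2290, but that ignores the shift limits.
An optimal schedule: Shift 1→Vasquez, Shift 2→Baptiste+Santos, Shift 3→Baptiste, Shift 4→Ghosh, Shift 5→Vasquez+Larsen, Shift 6→Ghosh+Mendoza, Shift 7→Mendoza, Shift 8→Ghosh+Vasquez, Shift 9→Santos, Shift 10→Baptiste, Shift 11→Santos+Mendoza.
Total: 170 + 100 + 130 + 100 + 120 + 170 + 210 + 120 + 180 + 180 + 120 + 170 + 130 + 100 + 130 + 180 = £2310.

£2310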